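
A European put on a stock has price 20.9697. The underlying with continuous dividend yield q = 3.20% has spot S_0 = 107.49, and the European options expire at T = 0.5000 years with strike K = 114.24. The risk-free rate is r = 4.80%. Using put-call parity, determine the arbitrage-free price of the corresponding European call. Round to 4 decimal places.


Put-call parity: C - P = S_0 * exp(-qT) - K * exp(-rT).
S_0 * exp(-qT) = 107.4900 * 0.98412732 = 105.78384563
K * exp(-rT) = 114.2400 * 0.97628571 = 111.53087948
C = P + S*exp(-qT) - K*exp(-rT)
C = 20.9697 + 105.78384563 - 111.53087948 = 15.2227

Answer: Call price = 15.2227


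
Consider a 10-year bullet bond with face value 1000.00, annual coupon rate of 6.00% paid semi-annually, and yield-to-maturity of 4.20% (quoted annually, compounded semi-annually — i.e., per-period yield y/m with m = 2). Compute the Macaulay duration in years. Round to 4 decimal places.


Answer: Macaulay duration = 7.8397 years

Derivation:
Coupon per period c = face * coupon_rate / m = 30.000000
Periods per year m = 2; per-period yield y/m = 0.021000
Number of cashflows N = 20
Cashflows (t years, CF_t, discount factor 1/(1+y/m)^(m*t), PV):
  t = 0.5000: CF_t = 30.000000, DF = 0.979432, PV = 29.382958
  t = 1.0000: CF_t = 30.000000, DF = 0.959287, PV = 28.778607
  t = 1.5000: CF_t = 30.000000, DF = 0.939556, PV = 28.186687
  t = 2.0000: CF_t = 30.000000, DF = 0.920231, PV = 27.606941
  t = 2.5000: CF_t = 30.000000, DF = 0.901304, PV = 27.039119
  t = 3.0000: CF_t = 30.000000, DF = 0.882766, PV = 26.482977
  t = 3.5000: CF_t = 30.000000, DF = 0.864609, PV = 25.938273
  t = 4.0000: CF_t = 30.000000, DF = 0.846826, PV = 25.404773
  t = 4.5000: CF_t = 30.000000, DF = 0.829408, PV = 24.882246
  t = 5.0000: CF_t = 30.000000, DF = 0.812349, PV = 24.370466
  t = 5.5000: CF_t = 30.000000, DF = 0.795640, PV = 23.869213
  t = 6.0000: CF_t = 30.000000, DF = 0.779276, PV = 23.378269
  t = 6.5000: CF_t = 30.000000, DF = 0.763247, PV = 22.897423
  t = 7.0000: CF_t = 30.000000, DF = 0.747549, PV = 22.426467
  t = 7.5000: CF_t = 30.000000, DF = 0.732173, PV = 21.965198
  t = 8.0000: CF_t = 30.000000, DF = 0.717114, PV = 21.513416
  t = 8.5000: CF_t = 30.000000, DF = 0.702364, PV = 21.070927
  t = 9.0000: CF_t = 30.000000, DF = 0.687918, PV = 20.637539
  t = 9.5000: CF_t = 30.000000, DF = 0.673769, PV = 20.213064
  t = 10.0000: CF_t = 1030.000000, DF = 0.659911, PV = 679.708002
Price P = sum_t PV_t = 1145.752565
Macaulay numerator sum_t t * PV_t:
  t * PV_t at t = 0.5000: 14.691479
  t * PV_t at t = 1.0000: 28.778607
  t * PV_t at t = 1.5000: 42.280030
  t * PV_t at t = 2.0000: 55.213882
  t * PV_t at t = 2.5000: 67.597799
  t * PV_t at t = 3.0000: 79.448931
  t * PV_t at t = 3.5000: 90.783956
  t * PV_t at t = 4.0000: 101.619092
  t * PV_t at t = 4.5000: 111.970106
  t * PV_t at t = 5.0000: 121.852330
  t * PV_t at t = 5.5000: 131.280669
  t * PV_t at t = 6.0000: 140.269613
  t * PV_t at t = 6.5000: 148.833250
  t * PV_t at t = 7.0000: 156.985270
  t * PV_t at t = 7.5000: 164.738985
  t * PV_t at t = 8.0000: 172.107330
  t * PV_t at t = 8.5000: 179.102878
  t * PV_t at t = 9.0000: 185.737847
  t * PV_t at t = 9.5000: 192.024110
  t * PV_t at t = 10.0000: 6797.080023
Macaulay duration D = (sum_t t * PV_t) / P = 8982.396188 / 1145.752565 = 7.839735


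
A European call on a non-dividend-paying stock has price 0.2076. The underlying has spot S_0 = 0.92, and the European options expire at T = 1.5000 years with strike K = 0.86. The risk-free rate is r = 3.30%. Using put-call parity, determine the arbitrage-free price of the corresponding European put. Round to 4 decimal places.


Answer: Put price = 0.1061

Derivation:
Put-call parity: C - P = S_0 * exp(-qT) - K * exp(-rT).
S_0 * exp(-qT) = 0.9200 * 1.00000000 = 0.92000000
K * exp(-rT) = 0.8600 * 0.95170516 = 0.81846644
P = C - S*exp(-qT) + K*exp(-rT)
P = 0.2076 - 0.92000000 + 0.81846644 = 0.1061


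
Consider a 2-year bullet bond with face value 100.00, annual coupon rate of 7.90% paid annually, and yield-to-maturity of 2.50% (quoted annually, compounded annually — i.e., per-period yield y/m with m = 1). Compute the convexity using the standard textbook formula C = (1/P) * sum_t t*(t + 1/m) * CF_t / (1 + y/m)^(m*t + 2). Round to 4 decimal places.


Answer: Convexity = 5.4451

Derivation:
Coupon per period c = face * coupon_rate / m = 7.900000
Periods per year m = 1; per-period yield y/m = 0.025000
Number of cashflows N = 2
Cashflows (t years, CF_t, discount factor 1/(1+y/m)^(m*t), PV):
  t = 1.0000: CF_t = 7.900000, DF = 0.975610, PV = 7.707317
  t = 2.0000: CF_t = 107.900000, DF = 0.951814, PV = 102.700773
Price P = sum_t PV_t = 110.408090
Convexity numerator sum_t t*(t + 1/m) * CF_t / (1+y/m)^(m*t + 2):
  t = 1.0000: term = 14.671871
  t = 2.0000: term = 586.512447
Convexity = (1/P) * sum = 601.184318 / 110.408090 = 5.445111


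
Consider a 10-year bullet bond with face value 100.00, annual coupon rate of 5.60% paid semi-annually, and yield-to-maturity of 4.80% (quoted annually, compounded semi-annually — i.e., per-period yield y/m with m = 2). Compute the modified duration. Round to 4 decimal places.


Answer: Modified duration = 7.6836

Derivation:
Coupon per period c = face * coupon_rate / m = 2.800000
Periods per year m = 2; per-period yield y/m = 0.024000
Number of cashflows N = 20
Cashflows (t years, CF_t, discount factor 1/(1+y/m)^(m*t), PV):
  t = 0.5000: CF_t = 2.800000, DF = 0.976562, PV = 2.734375
  t = 1.0000: CF_t = 2.800000, DF = 0.953674, PV = 2.670288
  t = 1.5000: CF_t = 2.800000, DF = 0.931323, PV = 2.607703
  t = 2.0000: CF_t = 2.800000, DF = 0.909495, PV = 2.546585
  t = 2.5000: CF_t = 2.800000, DF = 0.888178, PV = 2.486900
  t = 3.0000: CF_t = 2.800000, DF = 0.867362, PV = 2.428613
  t = 3.5000: CF_t = 2.800000, DF = 0.847033, PV = 2.371692
  t = 4.0000: CF_t = 2.800000, DF = 0.827181, PV = 2.316106
  t = 4.5000: CF_t = 2.800000, DF = 0.807794, PV = 2.261822
  t = 5.0000: CF_t = 2.800000, DF = 0.788861, PV = 2.208811
  t = 5.5000: CF_t = 2.800000, DF = 0.770372, PV = 2.157042
  t = 6.0000: CF_t = 2.800000, DF = 0.752316, PV = 2.106486
  t = 6.5000: CF_t = 2.800000, DF = 0.734684, PV = 2.057115
  t = 7.0000: CF_t = 2.800000, DF = 0.717465, PV = 2.008901
  t = 7.5000: CF_t = 2.800000, DF = 0.700649, PV = 1.961818
  t = 8.0000: CF_t = 2.800000, DF = 0.684228, PV = 1.915838
  t = 8.5000: CF_t = 2.800000, DF = 0.668191, PV = 1.870935
  t = 9.0000: CF_t = 2.800000, DF = 0.652530, PV = 1.827085
  t = 9.5000: CF_t = 2.800000, DF = 0.637237, PV = 1.784263
  t = 10.0000: CF_t = 102.800000, DF = 0.622302, PV = 63.972597
Price P = sum_t PV_t = 106.294975
First compute Macaulay numerator sum_t t * PV_t:
  t * PV_t at t = 0.5000: 1.367188
  t * PV_t at t = 1.0000: 2.670288
  t * PV_t at t = 1.5000: 3.911555
  t * PV_t at t = 2.0000: 5.093170
  t * PV_t at t = 2.5000: 6.217249
  t * PV_t at t = 3.0000: 7.285839
  t * PV_t at t = 3.5000: 8.300923
  t * PV_t at t = 4.0000: 9.264423
  t * PV_t at t = 4.5000: 10.178199
  t * PV_t at t = 5.0000: 11.044053
  t * PV_t at t = 5.5000: 11.863728
  t * PV_t at t = 6.0000: 12.638915
  t * PV_t at t = 6.5000: 13.371248
  t * PV_t at t = 7.0000: 14.062310
  t * PV_t at t = 7.5000: 14.713634
  t * PV_t at t = 8.0000: 15.326702
  t * PV_t at t = 8.5000: 15.902950
  t * PV_t at t = 9.0000: 16.443767
  t * PV_t at t = 9.5000: 16.950498
  t * PV_t at t = 10.0000: 639.725971
Macaulay duration D = 836.332610 / 106.294975 = 7.868035
Modified duration = D / (1 + y/m) = 7.868035 / (1 + 0.024000) = 7.683628


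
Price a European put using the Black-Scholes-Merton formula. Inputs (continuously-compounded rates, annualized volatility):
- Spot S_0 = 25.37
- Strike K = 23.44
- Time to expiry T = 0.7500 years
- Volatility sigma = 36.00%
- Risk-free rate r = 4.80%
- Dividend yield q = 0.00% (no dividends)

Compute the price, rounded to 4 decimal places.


d1 = (ln(S/K) + (r - q + 0.5*sigma^2) * T) / (sigma * sqrt(T)) = 0.52514308
d2 = d1 - sigma * sqrt(T) = 0.21337393
exp(-rT) = 0.96464029; exp(-qT) = 1.00000000
P = K * exp(-rT) * N(-d2) - S_0 * exp(-qT) * N(-d1)
N(-d1) = 0.29974187; N(-d2) = 0.41551766
P = 23.4400 * 0.96464029 * 0.41551766 - 25.3700 * 1.00000000 * 0.29974187 = 1.7909

Answer: Price = 1.7909


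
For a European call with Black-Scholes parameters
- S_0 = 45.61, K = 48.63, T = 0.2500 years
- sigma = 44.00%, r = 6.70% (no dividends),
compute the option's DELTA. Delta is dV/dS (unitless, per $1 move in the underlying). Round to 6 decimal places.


d1 = -0.1052892441; d2 = -0.3252892441
phi(d1) = 0.3967370955; exp(-qT) = 1.0000000000; exp(-rT) = 0.9833895013
N(d1) = 0.4580731488
Delta = exp(-qT) * N(d1) = 1.0000000000 * 0.4580731488 = 0.458073

Answer: Delta = 0.458073


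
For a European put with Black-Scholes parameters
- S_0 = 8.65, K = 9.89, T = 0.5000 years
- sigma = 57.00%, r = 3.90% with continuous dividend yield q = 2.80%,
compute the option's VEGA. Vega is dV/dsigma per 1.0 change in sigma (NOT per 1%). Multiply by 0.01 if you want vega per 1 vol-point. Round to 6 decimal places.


Answer: Vega = 2.389726

Derivation:
d1 = -0.1172056154; d2 = -0.5202564806
phi(d1) = 0.3962115032; exp(-qT) = 0.9860975443; exp(-rT) = 0.9806888952
Vega = S * exp(-qT) * phi(d1) * sqrt(T) = 8.6500 * 0.9860975443 * 0.3962115032 * 0.7071067812 = 2.389726


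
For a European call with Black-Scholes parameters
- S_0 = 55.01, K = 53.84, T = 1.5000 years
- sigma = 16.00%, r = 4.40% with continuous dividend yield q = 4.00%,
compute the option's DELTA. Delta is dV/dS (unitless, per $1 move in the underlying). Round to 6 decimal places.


d1 = 0.2383062722; d2 = 0.0423470928
phi(d1) = 0.3877736550; exp(-qT) = 0.9417645336; exp(-rT) = 0.9361308643
N(d1) = 0.5941782215
Delta = exp(-qT) * N(d1) = 0.9417645336 * 0.5941782215 = 0.559576

Answer: Delta = 0.559576


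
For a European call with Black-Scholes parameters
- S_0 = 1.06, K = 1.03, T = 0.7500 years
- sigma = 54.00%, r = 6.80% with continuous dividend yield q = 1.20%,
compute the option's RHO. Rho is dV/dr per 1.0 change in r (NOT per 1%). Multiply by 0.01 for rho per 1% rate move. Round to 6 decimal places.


d1 = 0.3850287059; d2 = -0.0826250121
phi(d1) = 0.3704406317; exp(-qT) = 0.9910403788; exp(-rT) = 0.9502786705
N(d2) = 0.4670748562
Rho = K*T*exp(-rT)*N(d2) = 1.0300 * 0.7500 * 0.9502786705 * 0.4670748562 = 0.342875

Answer: Rho = 0.342875


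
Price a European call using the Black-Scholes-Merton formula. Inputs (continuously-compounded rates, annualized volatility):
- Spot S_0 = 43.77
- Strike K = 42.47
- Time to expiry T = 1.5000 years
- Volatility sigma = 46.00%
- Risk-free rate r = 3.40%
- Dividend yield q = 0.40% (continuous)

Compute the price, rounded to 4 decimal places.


Answer: Price = 10.9570

Derivation:
d1 = (ln(S/K) + (r - q + 0.5*sigma^2) * T) / (sigma * sqrt(T)) = 0.41508327
d2 = d1 - sigma * sqrt(T) = -0.14829937
exp(-rT) = 0.95027867; exp(-qT) = 0.99401796
C = S_0 * exp(-qT) * N(d1) - K * exp(-rT) * N(d2)
N(d1) = 0.66095953; N(d2) = 0.44105325
C = 43.7700 * 0.99401796 * 0.66095953 - 42.4700 * 0.95027867 * 0.44105325 = 10.9570


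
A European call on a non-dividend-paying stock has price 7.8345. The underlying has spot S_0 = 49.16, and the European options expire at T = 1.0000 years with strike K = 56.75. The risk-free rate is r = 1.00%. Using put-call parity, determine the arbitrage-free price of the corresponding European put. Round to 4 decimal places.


Answer: Put price = 14.8598

Derivation:
Put-call parity: C - P = S_0 * exp(-qT) - K * exp(-rT).
S_0 * exp(-qT) = 49.1600 * 1.00000000 = 49.16000000
K * exp(-rT) = 56.7500 * 0.99004983 = 56.18532807
P = C - S*exp(-qT) + K*exp(-rT)
P = 7.8345 - 49.16000000 + 56.18532807 = 14.8598


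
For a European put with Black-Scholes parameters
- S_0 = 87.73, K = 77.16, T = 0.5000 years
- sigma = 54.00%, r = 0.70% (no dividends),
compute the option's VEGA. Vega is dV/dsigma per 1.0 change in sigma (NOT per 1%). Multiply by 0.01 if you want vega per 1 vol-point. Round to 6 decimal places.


d1 = 0.5363083545; d2 = 0.1544706926
phi(d1) = 0.3455037235; exp(-qT) = 1.0000000000; exp(-rT) = 0.9965061179
Vega = S * exp(-qT) * phi(d1) * sqrt(T) = 87.7300 * 1.0000000000 * 0.3455037235 * 0.7071067812 = 21.433143

Answer: Vega = 21.433143


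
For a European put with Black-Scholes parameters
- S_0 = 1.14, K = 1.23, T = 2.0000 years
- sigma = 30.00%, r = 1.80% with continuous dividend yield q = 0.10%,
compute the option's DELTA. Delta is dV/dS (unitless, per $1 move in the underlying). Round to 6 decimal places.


d1 = 0.1131703026; d2 = -0.3110937662
phi(d1) = 0.3963957128; exp(-qT) = 0.9980019987; exp(-rT) = 0.9646402935
N(-d1) = 0.4549477698
Delta = -exp(-qT) * N(-d1) = -0.9980019987 * 0.4549477698 = -0.454039

Answer: Delta = -0.454039


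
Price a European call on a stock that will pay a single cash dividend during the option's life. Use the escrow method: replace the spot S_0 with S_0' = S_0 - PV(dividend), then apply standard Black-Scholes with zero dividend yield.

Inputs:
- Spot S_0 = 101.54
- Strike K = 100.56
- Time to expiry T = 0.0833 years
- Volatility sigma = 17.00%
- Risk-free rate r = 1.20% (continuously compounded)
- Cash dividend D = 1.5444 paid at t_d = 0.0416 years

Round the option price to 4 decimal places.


PV(D) = D * exp(-r * t_d) = 1.5444 * 0.99950092 = 1.54362923
S_0' = S_0 - PV(D) = 101.5400 - 1.54362923 = 99.99637077
d1 = (ln(S_0'/K) + (r + sigma^2/2)*T) / (sigma*sqrt(T)) = -0.06965024
d2 = d1 - sigma*sqrt(T) = -0.11871520
exp(-rT) = 0.99900090
N(d1) = 0.47223602; N(d2) = 0.45275050
C = S_0' * N(d1) - K * exp(-rT) * N(d2) = 99.99637077 * 0.47223602 - 100.5600 * 0.99900090 * 0.45275050 = 1.7388

Answer: Price = 1.7388


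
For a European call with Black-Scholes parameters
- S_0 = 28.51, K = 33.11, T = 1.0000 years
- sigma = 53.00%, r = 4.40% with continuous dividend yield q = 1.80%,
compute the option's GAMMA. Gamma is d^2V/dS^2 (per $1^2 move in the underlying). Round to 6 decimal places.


Answer: Gamma = 0.025918

Derivation:
d1 = 0.0318293422; d2 = -0.4981706578
phi(d1) = 0.3987402460; exp(-qT) = 0.9821610324; exp(-rT) = 0.9569539575
Gamma = exp(-qT) * phi(d1) / (S * sigma * sqrt(T)) = 0.9821610324 * 0.3987402460 / (28.5100 * 0.5300 * 1.0000000000) = 0.025918


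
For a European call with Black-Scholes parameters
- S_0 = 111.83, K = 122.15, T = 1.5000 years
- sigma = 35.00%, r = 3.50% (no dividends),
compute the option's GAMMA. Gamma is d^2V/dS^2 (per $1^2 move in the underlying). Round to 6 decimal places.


d1 = 0.1308845497; d2 = -0.2977761553
phi(d1) = 0.3955397798; exp(-qT) = 1.0000000000; exp(-rT) = 0.9488543211
Gamma = exp(-qT) * phi(d1) / (S * sigma * sqrt(T)) = 1.0000000000 * 0.3955397798 / (111.8300 * 0.3500 * 1.2247448714) = 0.008251

Answer: Gamma = 0.008251


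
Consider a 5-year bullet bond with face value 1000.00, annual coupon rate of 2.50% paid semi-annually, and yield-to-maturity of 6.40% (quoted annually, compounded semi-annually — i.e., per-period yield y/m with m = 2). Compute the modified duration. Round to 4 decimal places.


Coupon per period c = face * coupon_rate / m = 12.500000
Periods per year m = 2; per-period yield y/m = 0.032000
Number of cashflows N = 10
Cashflows (t years, CF_t, discount factor 1/(1+y/m)^(m*t), PV):
  t = 0.5000: CF_t = 12.500000, DF = 0.968992, PV = 12.112403
  t = 1.0000: CF_t = 12.500000, DF = 0.938946, PV = 11.736825
  t = 1.5000: CF_t = 12.500000, DF = 0.909831, PV = 11.372892
  t = 2.0000: CF_t = 12.500000, DF = 0.881620, PV = 11.020244
  t = 2.5000: CF_t = 12.500000, DF = 0.854283, PV = 10.678531
  t = 3.0000: CF_t = 12.500000, DF = 0.827793, PV = 10.347414
  t = 3.5000: CF_t = 12.500000, DF = 0.802125, PV = 10.026564
  t = 4.0000: CF_t = 12.500000, DF = 0.777253, PV = 9.715663
  t = 4.5000: CF_t = 12.500000, DF = 0.753152, PV = 9.414402
  t = 5.0000: CF_t = 1012.500000, DF = 0.729799, PV = 738.921085
Price P = sum_t PV_t = 835.346023
First compute Macaulay numerator sum_t t * PV_t:
  t * PV_t at t = 0.5000: 6.056202
  t * PV_t at t = 1.0000: 11.736825
  t * PV_t at t = 1.5000: 17.059338
  t * PV_t at t = 2.0000: 22.040489
  t * PV_t at t = 2.5000: 26.696328
  t * PV_t at t = 3.0000: 31.042242
  t * PV_t at t = 3.5000: 35.092974
  t * PV_t at t = 4.0000: 38.862651
  t * PV_t at t = 4.5000: 42.364809
  t * PV_t at t = 5.0000: 3694.605423
Macaulay duration D = 3925.557281 / 835.346023 = 4.699319
Modified duration = D / (1 + y/m) = 4.699319 / (1 + 0.032000) = 4.553603

Answer: Modified duration = 4.5536


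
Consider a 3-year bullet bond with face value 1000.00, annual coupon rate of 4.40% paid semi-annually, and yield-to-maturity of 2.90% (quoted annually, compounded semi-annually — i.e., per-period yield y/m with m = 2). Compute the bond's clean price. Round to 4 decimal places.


Coupon per period c = face * coupon_rate / m = 22.000000
Periods per year m = 2; per-period yield y/m = 0.014500
Number of cashflows N = 6
Cashflows (t years, CF_t, discount factor 1/(1+y/m)^(m*t), PV):
  t = 0.5000: CF_t = 22.000000, DF = 0.985707, PV = 21.685559
  t = 1.0000: CF_t = 22.000000, DF = 0.971619, PV = 21.375613
  t = 1.5000: CF_t = 22.000000, DF = 0.957732, PV = 21.070097
  t = 2.0000: CF_t = 22.000000, DF = 0.944043, PV = 20.768947
  t = 2.5000: CF_t = 22.000000, DF = 0.930550, PV = 20.472101
  t = 3.0000: CF_t = 1022.000000, DF = 0.917250, PV = 937.429438
Price P = sum_t PV_t = 1042.801755

Answer: Price = 1042.8018


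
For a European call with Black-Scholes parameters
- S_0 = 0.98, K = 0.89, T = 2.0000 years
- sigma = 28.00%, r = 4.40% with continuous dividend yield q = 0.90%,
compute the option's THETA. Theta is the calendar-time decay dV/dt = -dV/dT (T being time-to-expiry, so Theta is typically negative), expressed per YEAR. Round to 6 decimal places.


Answer: Theta = -0.046147

Derivation:
d1 = 0.6180393811; d2 = 0.2220595836
phi(d1) = 0.3295837213; exp(-qT) = 0.9821610324; exp(-rT) = 0.9157608767
Theta = -S*exp(-qT)*phi(d1)*sigma/(2*sqrt(T)) - r*K*exp(-rT)*N(d2) + q*S*exp(-qT)*N(d1)
N(d1) = 0.7317253102; N(d2) = 0.5878662500; sqrt(T) = 1.4142135624
Term 1 = -0.9800 * 0.9821610324 * 0.3295837213 * 0.2800 / (2 * 1.4142135624) = -0.0314041878
Term 2 = -0.0440 * 0.8900 * 0.9157608767 * 0.5878662500 = -0.0210815868
Term 3 = 0.0090 * 0.9800 * 0.9821610324 * 0.7317253102 = 0.0063386878
Theta = -0.0314041878 + (-0.0210815868) + (0.0063386878) = -0.046147


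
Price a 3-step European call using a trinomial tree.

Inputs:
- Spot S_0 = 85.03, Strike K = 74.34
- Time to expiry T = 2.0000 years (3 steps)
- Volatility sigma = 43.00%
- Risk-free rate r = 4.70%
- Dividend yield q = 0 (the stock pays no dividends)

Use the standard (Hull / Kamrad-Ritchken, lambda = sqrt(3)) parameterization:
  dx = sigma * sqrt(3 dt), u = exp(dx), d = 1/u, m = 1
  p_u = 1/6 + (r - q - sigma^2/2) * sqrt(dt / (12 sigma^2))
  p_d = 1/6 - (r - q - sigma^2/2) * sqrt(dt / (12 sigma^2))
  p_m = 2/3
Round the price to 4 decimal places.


Answer: Price = V(0,0) = 27.8349

Derivation:
dt = T/N = 0.666667; dx = sigma*sqrt(3*dt) = 0.608112
u = exp(dx) = 1.836960; d = 1/u = 0.544378
p_u = 0.141753, p_m = 0.666667, p_d = 0.191580
Discount per step: exp(-r*dt) = 0.969152
Stock lattice S(k, j) with j the centered position index:
  k=0: S(0,+0) = 85.0300
  k=1: S(1,-1) = 46.2884; S(1,+0) = 85.0300; S(1,+1) = 156.1967
  k=2: S(2,-2) = 25.1984; S(2,-1) = 46.2884; S(2,+0) = 85.0300; S(2,+1) = 156.1967; S(2,+2) = 286.9270
  k=3: S(3,-3) = 13.7174; S(3,-2) = 25.1984; S(3,-1) = 46.2884; S(3,+0) = 85.0300; S(3,+1) = 156.1967; S(3,+2) = 286.9270; S(3,+3) = 527.0733
Terminal payoffs V(N, j) = max(S_T - K, 0):
  V(3,-3) = 0.000000; V(3,-2) = 0.000000; V(3,-1) = 0.000000; V(3,+0) = 10.690000; V(3,+1) = 81.856678; V(3,+2) = 212.586992; V(3,+3) = 452.733301
Backward induction: V(k, j) = exp(-r*dt) * [p_u * V(k+1, j+1) + p_m * V(k+1, j) + p_d * V(k+1, j-1)]
  V(2,-2) = exp(-r*dt) * [p_u*0.000000 + p_m*0.000000 + p_d*0.000000] = 0.000000
  V(2,-1) = exp(-r*dt) * [p_u*10.690000 + p_m*0.000000 + p_d*0.000000] = 1.468600
  V(2,+0) = exp(-r*dt) * [p_u*81.856678 + p_m*10.690000 + p_d*0.000000] = 18.152358
  V(2,+1) = exp(-r*dt) * [p_u*212.586992 + p_m*81.856678 + p_d*10.690000] = 84.077906
  V(2,+2) = exp(-r*dt) * [p_u*452.733301 + p_m*212.586992 + p_d*81.856678] = 214.747978
  V(1,-1) = exp(-r*dt) * [p_u*18.152358 + p_m*1.468600 + p_d*0.000000] = 3.442649
  V(1,+0) = exp(-r*dt) * [p_u*84.077906 + p_m*18.152358 + p_d*1.468600] = 23.551628
  V(1,+1) = exp(-r*dt) * [p_u*214.747978 + p_m*84.077906 + p_d*18.152358] = 87.195459
  V(0,+0) = exp(-r*dt) * [p_u*87.195459 + p_m*23.551628 + p_d*3.442649] = 27.834919


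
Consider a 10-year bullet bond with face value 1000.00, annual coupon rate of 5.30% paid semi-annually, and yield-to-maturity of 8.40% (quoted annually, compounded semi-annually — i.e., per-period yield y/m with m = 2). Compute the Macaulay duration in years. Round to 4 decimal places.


Coupon per period c = face * coupon_rate / m = 26.500000
Periods per year m = 2; per-period yield y/m = 0.042000
Number of cashflows N = 20
Cashflows (t years, CF_t, discount factor 1/(1+y/m)^(m*t), PV):
  t = 0.5000: CF_t = 26.500000, DF = 0.959693, PV = 25.431862
  t = 1.0000: CF_t = 26.500000, DF = 0.921010, PV = 24.406777
  t = 1.5000: CF_t = 26.500000, DF = 0.883887, PV = 23.423011
  t = 2.0000: CF_t = 26.500000, DF = 0.848260, PV = 22.478897
  t = 2.5000: CF_t = 26.500000, DF = 0.814069, PV = 21.572838
  t = 3.0000: CF_t = 26.500000, DF = 0.781257, PV = 20.703299
  t = 3.5000: CF_t = 26.500000, DF = 0.749766, PV = 19.868809
  t = 4.0000: CF_t = 26.500000, DF = 0.719545, PV = 19.067955
  t = 4.5000: CF_t = 26.500000, DF = 0.690543, PV = 18.299381
  t = 5.0000: CF_t = 26.500000, DF = 0.662709, PV = 17.561786
  t = 5.5000: CF_t = 26.500000, DF = 0.635997, PV = 16.853921
  t = 6.0000: CF_t = 26.500000, DF = 0.610362, PV = 16.174589
  t = 6.5000: CF_t = 26.500000, DF = 0.585760, PV = 15.522638
  t = 7.0000: CF_t = 26.500000, DF = 0.562150, PV = 14.896965
  t = 7.5000: CF_t = 26.500000, DF = 0.539491, PV = 14.296512
  t = 8.0000: CF_t = 26.500000, DF = 0.517746, PV = 13.720261
  t = 8.5000: CF_t = 26.500000, DF = 0.496877, PV = 13.167237
  t = 9.0000: CF_t = 26.500000, DF = 0.476849, PV = 12.636504
  t = 9.5000: CF_t = 26.500000, DF = 0.457629, PV = 12.127163
  t = 10.0000: CF_t = 1026.500000, DF = 0.439183, PV = 450.821453
Price P = sum_t PV_t = 793.031859
Macaulay numerator sum_t t * PV_t:
  t * PV_t at t = 0.5000: 12.715931
  t * PV_t at t = 1.0000: 24.406777
  t * PV_t at t = 1.5000: 35.134516
  t * PV_t at t = 2.0000: 44.957794
  t * PV_t at t = 2.5000: 53.932095
  t * PV_t at t = 3.0000: 62.109898
  t * PV_t at t = 3.5000: 69.540833
  t * PV_t at t = 4.0000: 76.271821
  t * PV_t at t = 4.5000: 82.347215
  t * PV_t at t = 5.0000: 87.808931
  t * PV_t at t = 5.5000: 92.696568
  t * PV_t at t = 6.0000: 97.047532
  t * PV_t at t = 6.5000: 100.897147
  t * PV_t at t = 7.0000: 104.278758
  t * PV_t at t = 7.5000: 107.223839
  t * PV_t at t = 8.0000: 109.762087
  t * PV_t at t = 8.5000: 111.921514
  t * PV_t at t = 9.0000: 113.728534
  t * PV_t at t = 9.5000: 115.208048
  t * PV_t at t = 10.0000: 4508.214530
Macaulay duration D = (sum_t t * PV_t) / P = 6010.204368 / 793.031859 = 7.578768

Answer: Macaulay duration = 7.5788 years


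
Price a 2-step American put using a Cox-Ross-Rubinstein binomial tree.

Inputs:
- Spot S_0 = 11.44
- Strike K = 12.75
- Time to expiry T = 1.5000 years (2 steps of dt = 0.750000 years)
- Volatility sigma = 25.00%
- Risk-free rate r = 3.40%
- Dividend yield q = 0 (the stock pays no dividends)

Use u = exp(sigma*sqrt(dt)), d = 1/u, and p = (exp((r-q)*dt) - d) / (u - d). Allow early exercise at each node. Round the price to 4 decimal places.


Answer: Price = V(0,0) = 2.0170

Derivation:
dt = T/N = 0.750000
u = exp(sigma*sqrt(dt)) = 1.241731; d = 1/u = 0.805327
p = (exp((r-q)*dt) - d) / (u - d) = 0.505267
Discount per step: exp(-r*dt) = 0.974822
Stock lattice S(k, i) with i counting down-moves:
  k=0: S(0,0) = 11.4400
  k=1: S(1,0) = 14.2054; S(1,1) = 9.2129
  k=2: S(2,0) = 17.6393; S(2,1) = 11.4400; S(2,2) = 7.4194
Terminal payoffs V(N, i) = max(K - S_T, 0):
  V(2,0) = 0.000000; V(2,1) = 1.310000; V(2,2) = 5.330562
Backward induction: V(k, i) = exp(-r*dt) * [p * V(k+1, i) + (1-p) * V(k+1, i+1)]; then take max(V_cont, immediate exercise) for American.
  V(1,0) = exp(-r*dt) * [p*0.000000 + (1-p)*1.310000] = 0.631782; exercise = 0.000000; V(1,0) = max -> 0.631782
  V(1,1) = exp(-r*dt) * [p*1.310000 + (1-p)*5.330562] = 3.216040; exercise = 3.537054; V(1,1) = max -> 3.537054
  V(0,0) = exp(-r*dt) * [p*0.631782 + (1-p)*3.537054] = 2.017020; exercise = 1.310000; V(0,0) = max -> 2.017020


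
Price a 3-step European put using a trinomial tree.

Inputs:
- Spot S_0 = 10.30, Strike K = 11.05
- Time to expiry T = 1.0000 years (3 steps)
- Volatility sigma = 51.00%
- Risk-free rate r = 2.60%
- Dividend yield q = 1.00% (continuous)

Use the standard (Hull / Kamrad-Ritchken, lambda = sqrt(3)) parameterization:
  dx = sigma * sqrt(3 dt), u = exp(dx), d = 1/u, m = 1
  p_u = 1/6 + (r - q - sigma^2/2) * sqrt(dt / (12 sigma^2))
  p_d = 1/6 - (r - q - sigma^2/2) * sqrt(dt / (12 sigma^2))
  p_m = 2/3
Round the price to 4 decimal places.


dt = T/N = 0.333333; dx = sigma*sqrt(3*dt) = 0.510000
u = exp(dx) = 1.665291; d = 1/u = 0.600496
p_u = 0.129395, p_m = 0.666667, p_d = 0.203938
Discount per step: exp(-r*dt) = 0.991371
Stock lattice S(k, j) with j the centered position index:
  k=0: S(0,+0) = 10.3000
  k=1: S(1,-1) = 6.1851; S(1,+0) = 10.3000; S(1,+1) = 17.1525
  k=2: S(2,-2) = 3.7141; S(2,-1) = 6.1851; S(2,+0) = 10.3000; S(2,+1) = 17.1525; S(2,+2) = 28.5639
  k=3: S(3,-3) = 2.2303; S(3,-2) = 3.7141; S(3,-1) = 6.1851; S(3,+0) = 10.3000; S(3,+1) = 17.1525; S(3,+2) = 28.5639; S(3,+3) = 47.5672
Terminal payoffs V(N, j) = max(K - S_T, 0):
  V(3,-3) = 8.819683; V(3,-2) = 7.335872; V(3,-1) = 4.864896; V(3,+0) = 0.750000; V(3,+1) = 0.000000; V(3,+2) = 0.000000; V(3,+3) = 0.000000
Backward induction: V(k, j) = exp(-r*dt) * [p_u * V(k+1, j+1) + p_m * V(k+1, j) + p_d * V(k+1, j-1)]
  V(2,-2) = exp(-r*dt) * [p_u*4.864896 + p_m*7.335872 + p_d*8.819683] = 7.255589
  V(2,-1) = exp(-r*dt) * [p_u*0.750000 + p_m*4.864896 + p_d*7.335872] = 4.794639
  V(2,+0) = exp(-r*dt) * [p_u*0.000000 + p_m*0.750000 + p_d*4.864896] = 1.479261
  V(2,+1) = exp(-r*dt) * [p_u*0.000000 + p_m*0.000000 + p_d*0.750000] = 0.151634
  V(2,+2) = exp(-r*dt) * [p_u*0.000000 + p_m*0.000000 + p_d*0.000000] = 0.000000
  V(1,-1) = exp(-r*dt) * [p_u*1.479261 + p_m*4.794639 + p_d*7.255589] = 4.825522
  V(1,+0) = exp(-r*dt) * [p_u*0.151634 + p_m*1.479261 + p_d*4.794639] = 1.966486
  V(1,+1) = exp(-r*dt) * [p_u*0.000000 + p_m*0.151634 + p_d*1.479261] = 0.399291
  V(0,+0) = exp(-r*dt) * [p_u*0.399291 + p_m*1.966486 + p_d*4.825522] = 2.326513

Answer: Price = V(0,0) = 2.3265


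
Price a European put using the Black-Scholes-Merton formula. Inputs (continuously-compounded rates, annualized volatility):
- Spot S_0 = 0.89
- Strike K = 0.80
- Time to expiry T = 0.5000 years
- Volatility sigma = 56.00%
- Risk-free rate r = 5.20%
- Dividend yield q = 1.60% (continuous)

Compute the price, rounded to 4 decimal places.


Answer: Price = 0.0850

Derivation:
d1 = (ln(S/K) + (r - q + 0.5*sigma^2) * T) / (sigma * sqrt(T)) = 0.51267700
d2 = d1 - sigma * sqrt(T) = 0.11669720
exp(-rT) = 0.97433509; exp(-qT) = 0.99203191
P = K * exp(-rT) * N(-d2) - S_0 * exp(-qT) * N(-d1)
N(-d1) = 0.30408864; N(-d2) = 0.45355000
P = 0.8000 * 0.97433509 * 0.45355000 - 0.8900 * 0.99203191 * 0.30408864 = 0.0850


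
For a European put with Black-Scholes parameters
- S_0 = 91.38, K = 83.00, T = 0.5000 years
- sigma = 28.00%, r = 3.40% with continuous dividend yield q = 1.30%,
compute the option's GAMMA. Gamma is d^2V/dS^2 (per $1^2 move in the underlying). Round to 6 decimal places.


d1 = 0.6378407643; d2 = 0.4398508656
phi(d1) = 0.3255110229; exp(-qT) = 0.9935210793; exp(-rT) = 0.9831436846
Gamma = exp(-qT) * phi(d1) / (S * sigma * sqrt(T)) = 0.9935210793 * 0.3255110229 / (91.3800 * 0.2800 * 0.7071067812) = 0.017875

Answer: Gamma = 0.017875


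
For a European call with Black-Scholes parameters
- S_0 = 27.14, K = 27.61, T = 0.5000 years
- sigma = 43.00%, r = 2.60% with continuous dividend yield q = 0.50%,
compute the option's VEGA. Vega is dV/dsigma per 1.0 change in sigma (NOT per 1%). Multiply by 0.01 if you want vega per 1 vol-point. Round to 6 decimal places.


Answer: Vega = 7.572584

Derivation:
d1 = 0.1300932703; d2 = -0.1739626456
phi(d1) = 0.3955806226; exp(-qT) = 0.9975031224; exp(-rT) = 0.9870841350
Vega = S * exp(-qT) * phi(d1) * sqrt(T) = 27.1400 * 0.9975031224 * 0.3955806226 * 0.7071067812 = 7.572584


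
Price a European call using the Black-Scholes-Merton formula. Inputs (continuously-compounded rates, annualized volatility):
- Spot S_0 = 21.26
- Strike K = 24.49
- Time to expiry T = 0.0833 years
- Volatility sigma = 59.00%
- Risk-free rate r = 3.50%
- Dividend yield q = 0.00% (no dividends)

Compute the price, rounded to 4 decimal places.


d1 = (ln(S/K) + (r - q + 0.5*sigma^2) * T) / (sigma * sqrt(T)) = -0.72833291
d2 = d1 - sigma * sqrt(T) = -0.89861718
exp(-rT) = 0.99708875; exp(-qT) = 1.00000000
C = S_0 * exp(-qT) * N(d1) - K * exp(-rT) * N(d2)
N(d1) = 0.23320491; N(d2) = 0.18442830
C = 21.2600 * 1.00000000 * 0.23320491 - 24.4900 * 0.99708875 * 0.18442830 = 0.4544

Answer: Price = 0.4544


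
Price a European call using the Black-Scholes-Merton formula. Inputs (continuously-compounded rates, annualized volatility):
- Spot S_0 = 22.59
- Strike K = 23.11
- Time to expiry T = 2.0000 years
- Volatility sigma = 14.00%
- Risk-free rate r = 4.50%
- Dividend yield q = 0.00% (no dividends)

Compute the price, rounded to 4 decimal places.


Answer: Price = 2.5561

Derivation:
d1 = (ln(S/K) + (r - q + 0.5*sigma^2) * T) / (sigma * sqrt(T)) = 0.43861786
d2 = d1 - sigma * sqrt(T) = 0.24062796
exp(-rT) = 0.91393119; exp(-qT) = 1.00000000
C = S_0 * exp(-qT) * N(d1) - K * exp(-rT) * N(d2)
N(d1) = 0.66953077; N(d2) = 0.59507826
C = 22.5900 * 1.00000000 * 0.66953077 - 23.1100 * 0.91393119 * 0.59507826 = 2.5561


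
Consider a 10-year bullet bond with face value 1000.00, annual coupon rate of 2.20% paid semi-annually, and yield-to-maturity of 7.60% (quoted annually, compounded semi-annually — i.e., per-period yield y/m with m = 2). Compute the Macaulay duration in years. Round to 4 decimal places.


Coupon per period c = face * coupon_rate / m = 11.000000
Periods per year m = 2; per-period yield y/m = 0.038000
Number of cashflows N = 20
Cashflows (t years, CF_t, discount factor 1/(1+y/m)^(m*t), PV):
  t = 0.5000: CF_t = 11.000000, DF = 0.963391, PV = 10.597303
  t = 1.0000: CF_t = 11.000000, DF = 0.928122, PV = 10.209347
  t = 1.5000: CF_t = 11.000000, DF = 0.894145, PV = 9.835595
  t = 2.0000: CF_t = 11.000000, DF = 0.861411, PV = 9.475525
  t = 2.5000: CF_t = 11.000000, DF = 0.829876, PV = 9.128637
  t = 3.0000: CF_t = 11.000000, DF = 0.799495, PV = 8.794448
  t = 3.5000: CF_t = 11.000000, DF = 0.770227, PV = 8.472493
  t = 4.0000: CF_t = 11.000000, DF = 0.742030, PV = 8.162325
  t = 4.5000: CF_t = 11.000000, DF = 0.714865, PV = 7.863511
  t = 5.0000: CF_t = 11.000000, DF = 0.688694, PV = 7.575637
  t = 5.5000: CF_t = 11.000000, DF = 0.663482, PV = 7.298301
  t = 6.0000: CF_t = 11.000000, DF = 0.639193, PV = 7.031119
  t = 6.5000: CF_t = 11.000000, DF = 0.615793, PV = 6.773718
  t = 7.0000: CF_t = 11.000000, DF = 0.593249, PV = 6.525740
  t = 7.5000: CF_t = 11.000000, DF = 0.571531, PV = 6.286840
  t = 8.0000: CF_t = 11.000000, DF = 0.550608, PV = 6.056686
  t = 8.5000: CF_t = 11.000000, DF = 0.530451, PV = 5.834957
  t = 9.0000: CF_t = 11.000000, DF = 0.511031, PV = 5.621346
  t = 9.5000: CF_t = 11.000000, DF = 0.492323, PV = 5.415555
  t = 10.0000: CF_t = 1011.000000, DF = 0.474300, PV = 479.517085
Price P = sum_t PV_t = 626.476165
Macaulay numerator sum_t t * PV_t:
  t * PV_t at t = 0.5000: 5.298651
  t * PV_t at t = 1.0000: 10.209347
  t * PV_t at t = 1.5000: 14.753392
  t * PV_t at t = 2.0000: 18.951050
  t * PV_t at t = 2.5000: 22.821591
  t * PV_t at t = 3.0000: 26.383343
  t * PV_t at t = 3.5000: 29.653725
  t * PV_t at t = 4.0000: 32.649298
  t * PV_t at t = 4.5000: 35.385800
  t * PV_t at t = 5.0000: 37.878184
  t * PV_t at t = 5.5000: 40.140658
  t * PV_t at t = 6.0000: 42.186713
  t * PV_t at t = 6.5000: 44.029165
  t * PV_t at t = 7.0000: 45.680177
  t * PV_t at t = 7.5000: 47.151297
  t * PV_t at t = 8.0000: 48.453485
  t * PV_t at t = 8.5000: 49.597136
  t * PV_t at t = 9.0000: 50.592115
  t * PV_t at t = 9.5000: 51.447772
  t * PV_t at t = 10.0000: 4795.170848
Macaulay duration D = (sum_t t * PV_t) / P = 5448.433747 / 626.476165 = 8.696953

Answer: Macaulay duration = 8.6970 years


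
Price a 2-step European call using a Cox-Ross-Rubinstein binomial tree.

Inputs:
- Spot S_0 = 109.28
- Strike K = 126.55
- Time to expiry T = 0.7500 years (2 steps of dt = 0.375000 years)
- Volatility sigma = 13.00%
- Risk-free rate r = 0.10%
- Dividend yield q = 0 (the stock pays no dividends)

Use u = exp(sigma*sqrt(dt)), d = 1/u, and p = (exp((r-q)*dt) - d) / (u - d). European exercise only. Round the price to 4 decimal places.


Answer: Price = V(0,0) = 0.3700

Derivation:
dt = T/N = 0.375000
u = exp(sigma*sqrt(dt)) = 1.082863; d = 1/u = 0.923478
p = (exp((r-q)*dt) - d) / (u - d) = 0.482462
Discount per step: exp(-r*dt) = 0.999625
Stock lattice S(k, i) with i counting down-moves:
  k=0: S(0,0) = 109.2800
  k=1: S(1,0) = 118.3353; S(1,1) = 100.9177
  k=2: S(2,0) = 128.1409; S(2,1) = 109.2800; S(2,2) = 93.1952
Terminal payoffs V(N, i) = max(S_T - K, 0):
  V(2,0) = 1.590873; V(2,1) = 0.000000; V(2,2) = 0.000000
Backward induction: V(k, i) = exp(-r*dt) * [p * V(k+1, i) + (1-p) * V(k+1, i+1)].
  V(1,0) = exp(-r*dt) * [p*1.590873 + (1-p)*0.000000] = 0.767247
  V(1,1) = exp(-r*dt) * [p*0.000000 + (1-p)*0.000000] = 0.000000
  V(0,0) = exp(-r*dt) * [p*0.767247 + (1-p)*0.000000] = 0.370029


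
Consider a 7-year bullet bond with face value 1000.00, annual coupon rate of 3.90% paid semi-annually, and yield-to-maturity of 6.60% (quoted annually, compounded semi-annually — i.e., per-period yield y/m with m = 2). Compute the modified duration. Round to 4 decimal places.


Answer: Modified duration = 5.9135

Derivation:
Coupon per period c = face * coupon_rate / m = 19.500000
Periods per year m = 2; per-period yield y/m = 0.033000
Number of cashflows N = 14
Cashflows (t years, CF_t, discount factor 1/(1+y/m)^(m*t), PV):
  t = 0.5000: CF_t = 19.500000, DF = 0.968054, PV = 18.877057
  t = 1.0000: CF_t = 19.500000, DF = 0.937129, PV = 18.274015
  t = 1.5000: CF_t = 19.500000, DF = 0.907192, PV = 17.690237
  t = 2.0000: CF_t = 19.500000, DF = 0.878211, PV = 17.125108
  t = 2.5000: CF_t = 19.500000, DF = 0.850156, PV = 16.578033
  t = 3.0000: CF_t = 19.500000, DF = 0.822997, PV = 16.048435
  t = 3.5000: CF_t = 19.500000, DF = 0.796705, PV = 15.535755
  t = 4.0000: CF_t = 19.500000, DF = 0.771254, PV = 15.039453
  t = 4.5000: CF_t = 19.500000, DF = 0.746616, PV = 14.559006
  t = 5.0000: CF_t = 19.500000, DF = 0.722764, PV = 14.093907
  t = 5.5000: CF_t = 19.500000, DF = 0.699675, PV = 13.643666
  t = 6.0000: CF_t = 19.500000, DF = 0.677323, PV = 13.207808
  t = 6.5000: CF_t = 19.500000, DF = 0.655686, PV = 12.785874
  t = 7.0000: CF_t = 1019.500000, DF = 0.634739, PV = 647.116880
Price P = sum_t PV_t = 850.575234
First compute Macaulay numerator sum_t t * PV_t:
  t * PV_t at t = 0.5000: 9.438529
  t * PV_t at t = 1.0000: 18.274015
  t * PV_t at t = 1.5000: 26.535355
  t * PV_t at t = 2.0000: 34.250216
  t * PV_t at t = 2.5000: 41.445083
  t * PV_t at t = 3.0000: 48.145304
  t * PV_t at t = 3.5000: 54.375142
  t * PV_t at t = 4.0000: 60.157812
  t * PV_t at t = 4.5000: 65.515526
  t * PV_t at t = 5.0000: 70.469534
  t * PV_t at t = 5.5000: 75.040162
  t * PV_t at t = 6.0000: 79.246849
  t * PV_t at t = 6.5000: 83.108183
  t * PV_t at t = 7.0000: 4529.818163
Macaulay duration D = 5195.819874 / 850.575234 = 6.108595
Modified duration = D / (1 + y/m) = 6.108595 / (1 + 0.033000) = 5.913451


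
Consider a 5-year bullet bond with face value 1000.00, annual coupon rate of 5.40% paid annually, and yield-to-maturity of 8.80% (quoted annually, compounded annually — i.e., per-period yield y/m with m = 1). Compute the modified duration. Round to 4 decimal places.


Answer: Modified duration = 4.1103

Derivation:
Coupon per period c = face * coupon_rate / m = 54.000000
Periods per year m = 1; per-period yield y/m = 0.088000
Number of cashflows N = 5
Cashflows (t years, CF_t, discount factor 1/(1+y/m)^(m*t), PV):
  t = 1.0000: CF_t = 54.000000, DF = 0.919118, PV = 49.632353
  t = 2.0000: CF_t = 54.000000, DF = 0.844777, PV = 45.617971
  t = 3.0000: CF_t = 54.000000, DF = 0.776450, PV = 41.928283
  t = 4.0000: CF_t = 54.000000, DF = 0.713649, PV = 38.537024
  t = 5.0000: CF_t = 1054.000000, DF = 0.655927, PV = 691.347082
Price P = sum_t PV_t = 867.062713
First compute Macaulay numerator sum_t t * PV_t:
  t * PV_t at t = 1.0000: 49.632353
  t * PV_t at t = 2.0000: 91.235943
  t * PV_t at t = 3.0000: 125.784848
  t * PV_t at t = 4.0000: 154.148098
  t * PV_t at t = 5.0000: 3456.735409
Macaulay duration D = 3877.536651 / 867.062713 = 4.472037
Modified duration = D / (1 + y/m) = 4.472037 / (1 + 0.088000) = 4.110328


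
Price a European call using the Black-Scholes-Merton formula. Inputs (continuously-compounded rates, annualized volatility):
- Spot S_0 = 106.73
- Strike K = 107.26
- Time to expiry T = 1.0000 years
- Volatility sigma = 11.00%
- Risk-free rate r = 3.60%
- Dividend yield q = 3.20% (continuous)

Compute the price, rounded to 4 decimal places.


d1 = (ln(S/K) + (r - q + 0.5*sigma^2) * T) / (sigma * sqrt(T)) = 0.04633170
d2 = d1 - sigma * sqrt(T) = -0.06366830
exp(-rT) = 0.96464029; exp(-qT) = 0.96850658
C = S_0 * exp(-qT) * N(d1) - K * exp(-rT) * N(d2)
N(d1) = 0.51847706; N(d2) = 0.47461717
C = 106.7300 * 0.96850658 * 0.51847706 - 107.2600 * 0.96464029 * 0.47461717 = 4.4869

Answer: Price = 4.4869


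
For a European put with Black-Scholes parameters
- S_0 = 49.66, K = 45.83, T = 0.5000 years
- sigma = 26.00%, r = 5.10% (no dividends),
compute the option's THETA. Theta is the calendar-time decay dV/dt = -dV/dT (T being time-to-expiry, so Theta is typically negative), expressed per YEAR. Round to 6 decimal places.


d1 = 0.6671872395; d2 = 0.4833394764
phi(d1) = 0.3193371175; exp(-qT) = 1.0000000000; exp(-rT) = 0.9748223790
Theta = -S*exp(-qT)*phi(d1)*sigma/(2*sqrt(T)) + r*K*exp(-rT)*N(-d2) - q*S*exp(-qT)*N(-d1)
N(-d1) = 0.2523262705; N(-d2) = 0.3144273573; sqrt(T) = 0.7071067812
Term 1 = -49.6600 * 1.0000000000 * 0.3193371175 * 0.2600 / (2 * 0.7071067812) = -2.9155095354
Term 2 = 0.0510 * 45.8300 * 0.9748223790 * 0.3144273573 = 0.7164169453
Term 3 = 0 (no dividend yield, q = 0)
Theta = -2.9155095354 + (0.7164169453) + (0.0000000000) = -2.199093

Answer: Theta = -2.199093


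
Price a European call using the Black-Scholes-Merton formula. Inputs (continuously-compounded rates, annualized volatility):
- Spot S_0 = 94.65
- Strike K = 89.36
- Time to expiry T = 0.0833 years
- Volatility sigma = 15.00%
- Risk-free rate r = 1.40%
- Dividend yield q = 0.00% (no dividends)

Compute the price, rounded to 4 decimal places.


d1 = (ln(S/K) + (r - q + 0.5*sigma^2) * T) / (sigma * sqrt(T)) = 1.37704909
d2 = d1 - sigma * sqrt(T) = 1.33375648
exp(-rT) = 0.99883448; exp(-qT) = 1.00000000
C = S_0 * exp(-qT) * N(d1) - K * exp(-rT) * N(d2)
N(d1) = 0.91575146; N(d2) = 0.90885816
C = 94.6500 * 1.00000000 * 0.91575146 - 89.3600 * 0.99883448 * 0.90885816 = 5.5550

Answer: Price = 5.5550


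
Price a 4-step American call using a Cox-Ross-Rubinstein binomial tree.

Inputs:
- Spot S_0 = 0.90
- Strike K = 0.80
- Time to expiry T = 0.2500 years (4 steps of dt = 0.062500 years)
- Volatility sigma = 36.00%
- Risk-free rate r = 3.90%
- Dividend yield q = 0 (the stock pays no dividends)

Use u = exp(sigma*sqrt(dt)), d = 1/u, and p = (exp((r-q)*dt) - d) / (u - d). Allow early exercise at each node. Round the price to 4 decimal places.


dt = T/N = 0.062500
u = exp(sigma*sqrt(dt)) = 1.094174; d = 1/u = 0.913931
p = (exp((r-q)*dt) - d) / (u - d) = 0.491055
Discount per step: exp(-r*dt) = 0.997565
Stock lattice S(k, i) with i counting down-moves:
  k=0: S(0,0) = 0.9000
  k=1: S(1,0) = 0.9848; S(1,1) = 0.8225
  k=2: S(2,0) = 1.0775; S(2,1) = 0.9000; S(2,2) = 0.7517
  k=3: S(3,0) = 1.1790; S(3,1) = 0.9848; S(3,2) = 0.8225; S(3,3) = 0.6870
  k=4: S(4,0) = 1.2900; S(4,1) = 1.0775; S(4,2) = 0.9000; S(4,3) = 0.7517; S(4,4) = 0.6279
Terminal payoffs V(N, i) = max(S_T - K, 0):
  V(4,0) = 0.489996; V(4,1) = 0.277496; V(4,2) = 0.100000; V(4,3) = 0.000000; V(4,4) = 0.000000
Backward induction: V(k, i) = exp(-r*dt) * [p * V(k+1, i) + (1-p) * V(k+1, i+1)]; then take max(V_cont, immediate exercise) for American.
  V(3,0) = exp(-r*dt) * [p*0.489996 + (1-p)*0.277496] = 0.380916; exercise = 0.378968; V(3,0) = max -> 0.380916
  V(3,1) = exp(-r*dt) * [p*0.277496 + (1-p)*0.100000] = 0.186704; exercise = 0.184757; V(3,1) = max -> 0.186704
  V(3,2) = exp(-r*dt) * [p*0.100000 + (1-p)*0.000000] = 0.048986; exercise = 0.022538; V(3,2) = max -> 0.048986
  V(3,3) = exp(-r*dt) * [p*0.000000 + (1-p)*0.000000] = 0.000000; exercise = 0.000000; V(3,3) = max -> 0.000000
  V(2,0) = exp(-r*dt) * [p*0.380916 + (1-p)*0.186704] = 0.281386; exercise = 0.277496; V(2,0) = max -> 0.281386
  V(2,1) = exp(-r*dt) * [p*0.186704 + (1-p)*0.048986] = 0.116329; exercise = 0.100000; V(2,1) = max -> 0.116329
  V(2,2) = exp(-r*dt) * [p*0.048986 + (1-p)*0.000000] = 0.023996; exercise = 0.000000; V(2,2) = max -> 0.023996
  V(1,0) = exp(-r*dt) * [p*0.281386 + (1-p)*0.116329] = 0.196901; exercise = 0.184757; V(1,0) = max -> 0.196901
  V(1,1) = exp(-r*dt) * [p*0.116329 + (1-p)*0.023996] = 0.069168; exercise = 0.022538; V(1,1) = max -> 0.069168
  V(0,0) = exp(-r*dt) * [p*0.196901 + (1-p)*0.069168] = 0.131571; exercise = 0.100000; V(0,0) = max -> 0.131571

Answer: Price = V(0,0) = 0.1316
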